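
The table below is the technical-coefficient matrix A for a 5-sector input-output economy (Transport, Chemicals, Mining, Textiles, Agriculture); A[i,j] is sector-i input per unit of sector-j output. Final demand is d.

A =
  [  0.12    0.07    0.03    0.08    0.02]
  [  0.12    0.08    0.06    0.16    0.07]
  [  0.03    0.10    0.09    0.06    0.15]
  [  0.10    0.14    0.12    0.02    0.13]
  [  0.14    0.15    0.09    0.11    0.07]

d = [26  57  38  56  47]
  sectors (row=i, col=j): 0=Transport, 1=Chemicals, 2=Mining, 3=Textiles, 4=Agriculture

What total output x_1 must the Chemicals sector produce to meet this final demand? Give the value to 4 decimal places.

97.6433

Form M = I − A:
  [  0.88   -0.07   -0.03   -0.08   -0.02]
  [ -0.12    0.92   -0.06   -0.16   -0.07]
  [ -0.03   -0.10    0.91   -0.06   -0.15]
  [ -0.10   -0.14   -0.12    0.98   -0.13]
  [ -0.14   -0.15   -0.09   -0.11    0.93]
Leontief inverse L = M⁻¹:
  [  1.1811    0.1277    0.0707    0.1288    0.0644]
  [  0.2149    1.1770    0.1301    0.2342    0.1469]
  [  0.1164    0.1914    1.1553    0.1364    0.2223]
  [  0.1983    0.2386    0.1893    1.1105    0.2080]
  [  0.2472    0.2558    0.1658    0.2017    1.1548]
Total output x = L · d:
  x_0 = 1.1811·26 + 0.1277·57 + 0.0707·38 + 0.1288·56 + 0.0644·47 = 50.9125
  x_1 = 0.2149·26 + 1.1770·57 + 0.1301·38 + 0.2342·56 + 0.1469·47 = 97.6433
  x_2 = 0.1164·26 + 0.1914·57 + 1.1553·38 + 0.1364·56 + 0.2223·47 = 75.9318
  x_3 = 0.1983·26 + 0.2386·57 + 0.1893·38 + 1.1105·56 + 0.2080·47 = 97.9055
  x_4 = 0.2472·26 + 0.2558·57 + 0.1658·38 + 0.2017·56 + 1.1548·47 = 92.8793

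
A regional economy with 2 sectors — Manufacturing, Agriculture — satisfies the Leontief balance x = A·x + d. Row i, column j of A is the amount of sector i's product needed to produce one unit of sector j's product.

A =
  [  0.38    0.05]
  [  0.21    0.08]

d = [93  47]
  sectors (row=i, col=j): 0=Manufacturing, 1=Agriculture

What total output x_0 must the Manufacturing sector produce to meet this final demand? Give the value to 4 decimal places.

Form M = I − A:
  [  0.62   -0.05]
  [ -0.21    0.92]
Leontief inverse L = M⁻¹:
  [  1.6432    0.0893]
  [  0.3751    1.1073]
Total output x = L · d:
  x_0 = 1.6432·93 + 0.0893·47 = 157.0102
  x_1 = 0.3751·93 + 1.1073·47 = 86.9262

157.0102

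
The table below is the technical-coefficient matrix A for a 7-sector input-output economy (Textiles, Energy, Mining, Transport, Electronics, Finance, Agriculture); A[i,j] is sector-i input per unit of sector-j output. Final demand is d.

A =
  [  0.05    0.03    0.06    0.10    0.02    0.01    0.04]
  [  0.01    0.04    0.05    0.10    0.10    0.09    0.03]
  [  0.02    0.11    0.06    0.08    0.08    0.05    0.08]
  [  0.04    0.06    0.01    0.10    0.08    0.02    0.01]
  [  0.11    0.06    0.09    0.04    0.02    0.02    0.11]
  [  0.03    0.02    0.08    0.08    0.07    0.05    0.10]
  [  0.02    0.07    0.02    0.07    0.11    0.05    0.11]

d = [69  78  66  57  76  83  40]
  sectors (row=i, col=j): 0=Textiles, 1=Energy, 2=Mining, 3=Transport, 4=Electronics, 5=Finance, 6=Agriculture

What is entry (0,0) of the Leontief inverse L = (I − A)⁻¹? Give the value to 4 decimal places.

Form M = I − A:
  [  0.95   -0.03   -0.06   -0.10   -0.02   -0.01   -0.04]
  [ -0.01    0.96   -0.05   -0.10   -0.10   -0.09   -0.03]
  [ -0.02   -0.11    0.94   -0.08   -0.08   -0.05   -0.08]
  [ -0.04   -0.06   -0.01    0.90   -0.08   -0.02   -0.01]
  [ -0.11   -0.06   -0.09   -0.04    0.98   -0.02   -0.11]
  [ -0.03   -0.02   -0.08   -0.08   -0.07    0.95   -0.10]
  [ -0.02   -0.07   -0.02   -0.07   -0.11   -0.05    0.89]
Leontief inverse L = M⁻¹:
  [  1.0700    0.0610    0.0824    0.1435    0.0564    0.0292    0.0694]
  [  0.0424    1.0803    0.0878    0.1558    0.1483    0.1180    0.0796]
  [  0.0528    0.1573    1.1008    0.1456    0.1402    0.0865    0.1353]
  [  0.0651    0.0885    0.0362    1.1431    0.1140    0.0396    0.0405]
  [  0.1375    0.1051    0.1261    0.1030    1.0744    0.0513    0.1608]
  [  0.0604    0.0651    0.1156    0.1375    0.1228    1.0791    0.1533]
  [  0.0541    0.1135    0.0584    0.1291    0.1647    0.0820    1.1661]
Total output x = L · d:
  x_0 = 1.0700·69 + 0.0610·78 + 0.0824·66 + 0.1435·57 + 0.0564·76 + 0.0292·83 + 0.0694·40 = 101.6998
  x_1 = 0.0424·69 + 1.0803·78 + 0.0878·66 + 0.1558·57 + 0.1483·76 + 0.1180·83 + 0.0796·40 = 126.1110
  x_2 = 0.0528·69 + 0.1573·78 + 1.1008·66 + 0.1456·57 + 0.1402·76 + 0.0865·83 + 0.1353·40 = 120.1208
  x_3 = 0.0651·69 + 0.0885·78 + 0.0362·66 + 1.1431·57 + 0.1140·76 + 0.0396·83 + 0.0405·40 = 92.5176
  x_4 = 0.1375·69 + 0.1051·78 + 0.1261·66 + 0.1030·57 + 1.0744·76 + 0.0513·83 + 0.1608·40 = 124.2187
  x_5 = 0.0604·69 + 0.0651·78 + 0.1156·66 + 0.1375·57 + 0.1228·76 + 1.0791·83 + 0.1533·40 = 129.7434
  x_6 = 0.0541·69 + 0.1135·78 + 0.0584·66 + 0.1291·57 + 0.1647·76 + 0.0820·83 + 1.1661·40 = 89.7659

L[0,0] = 1.0700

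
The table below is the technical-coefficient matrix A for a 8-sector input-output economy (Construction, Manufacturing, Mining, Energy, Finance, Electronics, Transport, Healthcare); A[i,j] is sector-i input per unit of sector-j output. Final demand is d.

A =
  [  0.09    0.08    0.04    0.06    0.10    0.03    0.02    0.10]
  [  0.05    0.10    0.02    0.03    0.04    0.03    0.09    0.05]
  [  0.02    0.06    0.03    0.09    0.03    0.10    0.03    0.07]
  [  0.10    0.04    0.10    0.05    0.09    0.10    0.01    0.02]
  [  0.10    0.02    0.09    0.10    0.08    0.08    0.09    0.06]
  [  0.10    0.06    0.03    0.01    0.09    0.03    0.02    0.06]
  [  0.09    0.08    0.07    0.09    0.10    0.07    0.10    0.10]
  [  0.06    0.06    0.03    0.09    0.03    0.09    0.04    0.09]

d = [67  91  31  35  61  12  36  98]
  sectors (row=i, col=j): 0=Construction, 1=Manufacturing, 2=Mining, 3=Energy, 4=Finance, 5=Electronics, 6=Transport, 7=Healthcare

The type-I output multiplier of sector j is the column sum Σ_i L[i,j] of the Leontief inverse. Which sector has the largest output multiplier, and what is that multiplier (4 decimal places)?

Construction (2.2564)

Form M = I − A:
  [  0.91   -0.08   -0.04   -0.06   -0.10   -0.03   -0.02   -0.10]
  [ -0.05    0.90   -0.02   -0.03   -0.04   -0.03   -0.09   -0.05]
  [ -0.02   -0.06    0.97   -0.09   -0.03   -0.10   -0.03   -0.07]
  [ -0.10   -0.04   -0.10    0.95   -0.09   -0.10   -0.01   -0.02]
  [ -0.10   -0.02   -0.09   -0.10    0.92   -0.08   -0.09   -0.06]
  [ -0.10   -0.06   -0.03   -0.01   -0.09    0.97   -0.02   -0.06]
  [ -0.09   -0.08   -0.07   -0.09   -0.10   -0.07    0.90   -0.10]
  [ -0.06   -0.06   -0.03   -0.09   -0.03   -0.09   -0.04    0.91]
Leontief inverse L = M⁻¹:
  [  1.1716    0.1446    0.0943    0.1299    0.1726    0.0993    0.0722    0.1727]
  [  0.1152    1.1566    0.0625    0.0846    0.0998    0.0829    0.1380    0.1101]
  [  0.0871    0.1123    1.0732    0.1401    0.0898    0.1552    0.0685    0.1251]
  [  0.1786    0.1009    0.1512    1.1140    0.1627    0.1648    0.0554    0.0890]
  [  0.2008    0.0969    0.1586    0.1842    1.1735    0.1659    0.1491    0.1483]
  [  0.1637    0.1109    0.0710    0.0646    0.1476    1.0811    0.0619    0.1188]
  [  0.2023    0.1689    0.1455    0.1849    0.2023    0.1654    1.1722    0.1998]
  [  0.1371    0.1211    0.0793    0.1495    0.0992    0.1531    0.0842    1.1559]
Total output x = L · d:
  x_0 = 1.1716·67 + 0.1446·91 + 0.0943·31 + 0.1299·35 + 0.1726·61 + 0.0993·12 + 0.0722·36 + 0.1727·98 = 130.3689
  x_1 = 0.1152·67 + 1.1566·91 + 0.0625·31 + 0.0846·35 + 0.0998·61 + 0.0829·12 + 0.1380·36 + 0.1101·98 = 140.7097
  x_2 = 0.0871·67 + 0.1123·91 + 1.0732·31 + 0.1401·35 + 0.0898·61 + 0.1552·12 + 0.0685·36 + 0.1251·98 = 76.2852
  x_3 = 0.1786·67 + 0.1009·91 + 0.1512·31 + 1.1140·35 + 0.1627·61 + 0.1648·12 + 0.0554·36 + 0.0890·98 = 87.4444
  x_4 = 0.2008·67 + 0.0969·91 + 0.1586·31 + 0.1842·35 + 1.1735·61 + 0.1659·12 + 0.1491·36 + 0.1483·98 = 127.1060
  x_5 = 0.1637·67 + 0.1109·91 + 0.0710·31 + 0.0646·35 + 0.1476·61 + 1.0811·12 + 0.0619·36 + 0.1188·98 = 61.3687
  x_6 = 0.2023·67 + 0.1689·91 + 0.1455·31 + 0.1849·35 + 0.2023·61 + 0.1654·12 + 1.1722·36 + 0.1998·98 = 116.0168
  x_7 = 0.1371·67 + 0.1211·91 + 0.0793·31 + 0.1495·35 + 0.0992·61 + 0.1531·12 + 0.0842·36 + 1.1559·98 = 152.0882
Output multipliers (column sums of L):
  Construction: 2.2564
  Manufacturing: 2.0122
  Mining: 1.8357
  Energy: 2.0519
  Finance: 2.1475
  Electronics: 2.0675
  Transport: 1.8014
  Healthcare: 2.1196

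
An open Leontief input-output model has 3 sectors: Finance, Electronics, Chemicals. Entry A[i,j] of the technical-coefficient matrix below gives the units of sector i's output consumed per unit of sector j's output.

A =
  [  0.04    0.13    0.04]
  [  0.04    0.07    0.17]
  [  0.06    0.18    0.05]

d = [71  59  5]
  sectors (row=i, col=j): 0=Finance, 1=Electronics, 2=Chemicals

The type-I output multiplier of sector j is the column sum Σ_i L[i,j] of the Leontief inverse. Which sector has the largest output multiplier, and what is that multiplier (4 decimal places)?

Electronics (1.5073)

Form M = I − A:
  [  0.96   -0.13   -0.04]
  [ -0.04    0.93   -0.17]
  [ -0.06   -0.18    0.95]
Leontief inverse L = M⁻¹:
  [  1.0530    0.1614    0.0732]
  [  0.0595    1.1230    0.2035]
  [  0.0778    0.2230    1.0958]
Total output x = L · d:
  x_0 = 1.0530·71 + 0.1614·59 + 0.0732·5 = 84.6468
  x_1 = 0.0595·71 + 1.1230·59 + 0.2035·5 = 71.4972
  x_2 = 0.0778·71 + 0.2230·59 + 1.0958·5 = 24.1561
Output multipliers (column sums of L):
  Finance: 1.1902
  Electronics: 1.5073
  Chemicals: 1.3725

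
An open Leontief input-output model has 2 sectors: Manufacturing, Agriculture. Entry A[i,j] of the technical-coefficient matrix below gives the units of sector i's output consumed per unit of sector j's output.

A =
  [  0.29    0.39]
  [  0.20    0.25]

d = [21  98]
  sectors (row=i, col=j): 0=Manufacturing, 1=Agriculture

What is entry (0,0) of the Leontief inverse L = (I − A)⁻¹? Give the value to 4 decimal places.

Form M = I − A:
  [  0.71   -0.39]
  [ -0.20    0.75]
Leontief inverse L = M⁻¹:
  [  1.6502    0.8581]
  [  0.4400    1.5622]
Total output x = L · d:
  x_0 = 1.6502·21 + 0.8581·98 = 118.7459
  x_1 = 0.4400·21 + 1.5622·98 = 162.3322

L[0,0] = 1.6502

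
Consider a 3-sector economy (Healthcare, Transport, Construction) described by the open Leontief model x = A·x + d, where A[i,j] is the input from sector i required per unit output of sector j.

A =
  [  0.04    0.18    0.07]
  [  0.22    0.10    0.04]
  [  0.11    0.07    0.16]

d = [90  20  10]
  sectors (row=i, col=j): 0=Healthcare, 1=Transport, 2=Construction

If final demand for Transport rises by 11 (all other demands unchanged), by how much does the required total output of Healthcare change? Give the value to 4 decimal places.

Form M = I − A:
  [  0.96   -0.18   -0.07]
  [ -0.22    0.90   -0.04]
  [ -0.11   -0.07    0.84]
Leontief inverse L = M⁻¹:
  [  1.1060    0.2292    0.1031]
  [  0.2778    1.1728    0.0790]
  [  0.1680    0.1278    1.2106]
Total output x = L · d:
  x_0 = 1.1060·90 + 0.2292·20 + 0.1031·10 = 105.1559
  x_1 = 0.2778·90 + 1.1728·20 + 0.0790·10 = 49.2505
  x_2 = 0.1680·90 + 0.1278·20 + 1.2106·10 = 29.7794
Δx_0 = L[0,1] · Δd_1 = 0.2292 · 11 = 2.5214

2.5214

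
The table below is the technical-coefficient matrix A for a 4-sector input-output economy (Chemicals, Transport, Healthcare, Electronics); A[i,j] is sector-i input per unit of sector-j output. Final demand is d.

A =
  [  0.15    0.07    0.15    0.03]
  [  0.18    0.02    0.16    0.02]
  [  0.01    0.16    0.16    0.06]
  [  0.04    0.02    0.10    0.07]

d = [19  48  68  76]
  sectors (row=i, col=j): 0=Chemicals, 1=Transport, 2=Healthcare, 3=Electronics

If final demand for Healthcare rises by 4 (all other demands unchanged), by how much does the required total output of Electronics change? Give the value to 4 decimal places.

0.6029

Form M = I − A:
  [  0.85   -0.07   -0.15   -0.03]
  [ -0.18    0.98   -0.16   -0.02]
  [ -0.01   -0.16    0.84   -0.06]
  [ -0.04   -0.02   -0.10    0.93]
Leontief inverse L = M⁻¹:
  [  1.2092    0.1279    0.2472    0.0577]
  [  0.2338    1.0794    0.2529    0.0471]
  [  0.0635    0.2108    1.2524    0.0874]
  [  0.0639    0.0514    0.1507    1.0882]
Total output x = L · d:
  x_0 = 1.2092·19 + 0.1279·48 + 0.2472·68 + 0.0577·76 = 50.3055
  x_1 = 0.2338·19 + 1.0794·48 + 0.2529·68 + 0.0471·76 = 77.0282
  x_2 = 0.0635·19 + 0.2108·48 + 1.2524·68 + 0.0874·76 = 103.1254
  x_3 = 0.0639·19 + 0.0514·48 + 0.1507·68 + 1.0882·76 = 96.6294
Δx_3 = L[3,2] · Δd_2 = 0.1507 · 4 = 0.6029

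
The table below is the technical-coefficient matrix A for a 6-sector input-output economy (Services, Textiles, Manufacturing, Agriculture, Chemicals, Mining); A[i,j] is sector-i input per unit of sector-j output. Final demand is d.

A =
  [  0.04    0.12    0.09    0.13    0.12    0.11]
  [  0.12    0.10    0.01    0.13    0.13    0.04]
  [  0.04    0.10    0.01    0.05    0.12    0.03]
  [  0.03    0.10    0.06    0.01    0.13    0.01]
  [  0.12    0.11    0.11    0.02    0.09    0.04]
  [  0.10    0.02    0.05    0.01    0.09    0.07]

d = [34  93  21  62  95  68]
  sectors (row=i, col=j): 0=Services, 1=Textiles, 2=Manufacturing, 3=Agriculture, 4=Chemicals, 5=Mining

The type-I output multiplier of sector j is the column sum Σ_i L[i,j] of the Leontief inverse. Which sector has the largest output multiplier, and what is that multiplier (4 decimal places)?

Chemicals (2.2396)

Form M = I − A:
  [  0.96   -0.12   -0.09   -0.13   -0.12   -0.11]
  [ -0.12    0.90   -0.01   -0.13   -0.13   -0.04]
  [ -0.04   -0.10    0.99   -0.05   -0.12   -0.03]
  [ -0.03   -0.10   -0.06    0.99   -0.13   -0.01]
  [ -0.12   -0.11   -0.11   -0.02    0.91   -0.04]
  [ -0.10   -0.02   -0.05   -0.01   -0.09    0.93]
Leontief inverse L = M⁻¹:
  [  1.1289    0.2220    0.1517    0.1916    0.2438    0.1605]
  [  0.1988    1.1990    0.0735    0.1931    0.2437    0.0900]
  [  0.0981    0.1652    1.0510    0.0922    0.1944    0.0620]
  [  0.0871    0.1651    0.0979    1.0527    0.2024    0.0406]
  [  0.1933    0.2013    0.1621    0.0851    1.1955    0.0891]
  [  0.1506    0.0798    0.0911    0.0493    0.1598    1.1069]
Total output x = L · d:
  x_0 = 1.1289·34 + 0.2220·93 + 0.1517·21 + 0.1916·62 + 0.2438·95 + 0.1605·68 = 108.1785
  x_1 = 0.1988·34 + 1.1990·93 + 0.0735·21 + 0.1931·62 + 0.2437·95 + 0.0900·68 = 161.0567
  x_2 = 0.0981·34 + 0.1652·93 + 1.0510·21 + 0.0922·62 + 0.1944·95 + 0.0620·68 = 69.1767
  x_3 = 0.0871·34 + 0.1651·93 + 0.0979·21 + 1.0527·62 + 0.2024·95 + 0.0406·68 = 107.6257
  x_4 = 0.1933·34 + 0.2013·93 + 0.1621·21 + 0.0851·62 + 1.1955·95 + 0.0891·68 = 153.6020
  x_5 = 0.1506·34 + 0.0798·93 + 0.0911·21 + 0.0493·62 + 0.1598·95 + 1.1069·68 = 107.9551
Output multipliers (column sums of L):
  Services: 1.8568
  Textiles: 2.0325
  Manufacturing: 1.6274
  Agriculture: 1.6639
  Chemicals: 2.2396
  Mining: 1.5490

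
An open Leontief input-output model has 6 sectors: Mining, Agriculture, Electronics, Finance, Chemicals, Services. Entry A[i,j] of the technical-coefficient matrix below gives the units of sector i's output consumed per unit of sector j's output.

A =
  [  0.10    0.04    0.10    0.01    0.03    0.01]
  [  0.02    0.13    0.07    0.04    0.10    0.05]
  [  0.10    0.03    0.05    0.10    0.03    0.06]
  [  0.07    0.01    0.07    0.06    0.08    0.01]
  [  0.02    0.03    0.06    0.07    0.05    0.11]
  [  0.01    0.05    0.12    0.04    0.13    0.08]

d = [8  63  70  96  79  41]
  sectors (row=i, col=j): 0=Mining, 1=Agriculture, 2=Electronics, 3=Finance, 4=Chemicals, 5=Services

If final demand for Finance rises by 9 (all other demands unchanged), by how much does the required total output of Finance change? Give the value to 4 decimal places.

9.7763

Form M = I − A:
  [  0.90   -0.04   -0.10   -0.01   -0.03   -0.01]
  [ -0.02    0.87   -0.07   -0.04   -0.10   -0.05]
  [ -0.10   -0.03    0.95   -0.10   -0.03   -0.06]
  [ -0.07   -0.01   -0.07    0.94   -0.08   -0.01]
  [ -0.02   -0.03   -0.06   -0.07    0.95   -0.11]
  [ -0.01   -0.05   -0.12   -0.04   -0.13    0.92]
Leontief inverse L = M⁻¹:
  [  1.1315    0.0606    0.1334    0.0341    0.0534    0.0311]
  [  0.0493    1.1669    0.1175    0.0775    0.1469    0.0900]
  [  0.1353    0.0527    1.0952    0.1288    0.0669    0.0852]
  [  0.0993    0.0262    0.1033    1.0863    0.1052    0.0336]
  [  0.0463    0.0526    0.1030    0.1009    1.0908    0.1416]
  [  0.0435    0.0795    0.1697    0.0829    0.1760    1.1248]
Total output x = L · d:
  x_0 = 1.1315·8 + 0.0606·63 + 0.1334·70 + 0.0341·96 + 0.0534·79 + 0.0311·41 = 30.9787
  x_1 = 0.0493·8 + 1.1669·63 + 0.1175·70 + 0.0775·96 + 0.1469·79 + 0.0900·41 = 104.8692
  x_2 = 0.1353·8 + 0.0527·63 + 1.0952·70 + 0.1288·96 + 0.0669·79 + 0.0852·41 = 102.2085
  x_3 = 0.0993·8 + 0.0262·63 + 0.1033·70 + 1.0863·96 + 0.1052·79 + 0.0336·41 = 123.6471
  x_4 = 0.0463·8 + 0.0526·63 + 0.1030·70 + 0.1009·96 + 1.0908·79 + 0.1416·41 = 112.5547
  x_5 = 0.0435·8 + 0.0795·63 + 0.1697·70 + 0.0829·96 + 0.1760·79 + 1.1248·41 = 85.2133
Δx_3 = L[3,3] · Δd_3 = 1.0863 · 9 = 9.7763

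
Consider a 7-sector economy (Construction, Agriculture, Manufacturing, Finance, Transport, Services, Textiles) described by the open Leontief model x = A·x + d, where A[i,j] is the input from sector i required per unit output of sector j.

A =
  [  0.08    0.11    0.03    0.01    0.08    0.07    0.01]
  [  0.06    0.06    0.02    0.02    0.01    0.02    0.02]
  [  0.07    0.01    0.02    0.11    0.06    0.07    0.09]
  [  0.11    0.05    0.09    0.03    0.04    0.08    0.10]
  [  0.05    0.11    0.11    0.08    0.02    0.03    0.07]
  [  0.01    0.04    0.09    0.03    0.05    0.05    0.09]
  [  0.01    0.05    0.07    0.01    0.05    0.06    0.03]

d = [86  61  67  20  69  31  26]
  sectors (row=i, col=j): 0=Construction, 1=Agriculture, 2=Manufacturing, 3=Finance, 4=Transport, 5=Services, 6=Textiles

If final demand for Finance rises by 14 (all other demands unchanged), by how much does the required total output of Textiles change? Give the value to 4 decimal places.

0.4468

Form M = I − A:
  [  0.92   -0.11   -0.03   -0.01   -0.08   -0.07   -0.01]
  [ -0.06    0.94   -0.02   -0.02   -0.01   -0.02   -0.02]
  [ -0.07   -0.01    0.98   -0.11   -0.06   -0.07   -0.09]
  [ -0.11   -0.05   -0.09    0.97   -0.04   -0.08   -0.10]
  [ -0.05   -0.11   -0.11   -0.08    0.98   -0.03   -0.07]
  [ -0.01   -0.04   -0.09   -0.03   -0.05    0.95   -0.09]
  [ -0.01   -0.05   -0.07   -0.01   -0.05   -0.06    0.97]
Leontief inverse L = M⁻¹:
  [  1.1130    0.1514    0.0640    0.0340    0.1048    0.0987    0.0408]
  [  0.0790    1.0814    0.0359    0.0307    0.0246    0.0368    0.0348]
  [  0.1086    0.0539    1.0673    0.1357    0.0927    0.1105    0.1322]
  [  0.1507    0.0976    0.1345    1.0615    0.0785    0.1239    0.1426]
  [  0.0936    0.1506    0.1488    0.1111    1.0525    0.0707    0.1118]
  [  0.0381    0.0703    0.1245    0.0569    0.0753    1.0812    0.1250]
  [  0.0321    0.0743    0.0963    0.0319    0.0688    0.0827    1.0576]
Total output x = L · d:
  x_0 = 1.1130·86 + 0.1514·61 + 0.0640·67 + 0.0340·20 + 0.1048·69 + 0.0987·31 + 0.0408·26 = 121.2676
  x_1 = 0.0790·86 + 1.0814·61 + 0.0359·67 + 0.0307·20 + 0.0246·69 + 0.0368·31 + 0.0348·26 = 79.5274
  x_2 = 0.1086·86 + 0.0539·61 + 1.0673·67 + 0.1357·20 + 0.0927·69 + 0.1105·31 + 0.1322·26 = 100.1048
  x_3 = 0.1507·86 + 0.0976·61 + 0.1345·67 + 1.0615·20 + 0.0785·69 + 0.1239·31 + 0.1426·26 = 62.1138
  x_4 = 0.0936·86 + 0.1506·61 + 0.1488·67 + 0.1111·20 + 1.0525·69 + 0.0707·31 + 0.1118·26 = 107.1484
  x_5 = 0.0381·86 + 0.0703·61 + 0.1245·67 + 0.0569·20 + 0.0753·69 + 1.0812·31 + 0.1250·26 = 59.0013
  x_6 = 0.0321·86 + 0.0743·61 + 0.0963·67 + 0.0319·20 + 0.0688·69 + 0.0827·31 + 1.0576·26 = 49.1907
Δx_6 = L[6,3] · Δd_3 = 0.0319 · 14 = 0.4468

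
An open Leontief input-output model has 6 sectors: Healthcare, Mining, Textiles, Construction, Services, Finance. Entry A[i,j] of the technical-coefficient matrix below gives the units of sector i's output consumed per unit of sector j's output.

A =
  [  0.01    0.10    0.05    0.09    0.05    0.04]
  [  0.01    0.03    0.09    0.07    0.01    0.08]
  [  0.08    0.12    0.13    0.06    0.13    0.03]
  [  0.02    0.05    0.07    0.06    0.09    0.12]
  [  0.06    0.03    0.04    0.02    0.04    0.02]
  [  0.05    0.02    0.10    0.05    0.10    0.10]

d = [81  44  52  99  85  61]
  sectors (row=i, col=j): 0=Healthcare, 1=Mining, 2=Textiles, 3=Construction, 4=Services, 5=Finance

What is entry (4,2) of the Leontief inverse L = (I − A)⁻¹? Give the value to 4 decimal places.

Form M = I − A:
  [  0.99   -0.10   -0.05   -0.09   -0.05   -0.04]
  [ -0.01    0.97   -0.09   -0.07   -0.01   -0.08]
  [ -0.08   -0.12    0.87   -0.06   -0.13   -0.03]
  [ -0.02   -0.05   -0.07    0.94   -0.09   -0.12]
  [ -0.06   -0.03   -0.04   -0.02    0.96   -0.02]
  [ -0.05   -0.02   -0.10   -0.05   -0.10    0.90]
Leontief inverse L = M⁻¹:
  [  1.0308    0.1286    0.0953    0.1204    0.0874    0.0784]
  [  0.0325    1.0600    0.1349    0.0979    0.0521    0.1144]
  [  0.1164    0.1736    1.2007    0.1090    0.1889    0.0794]
  [  0.0498    0.0847    0.1248    1.0945    0.1400    0.1629]
  [  0.0730    0.0514    0.0660    0.0397    1.0627    0.0389]
  [  0.0818    0.0604    0.1560    0.0862    0.1529    1.1402]
Total output x = L · d:
  x_0 = 1.0308·81 + 0.1286·44 + 0.0953·52 + 0.1204·99 + 0.0874·85 + 0.0784·61 = 118.2316
  x_1 = 0.0325·81 + 1.0600·44 + 0.1349·52 + 0.0979·99 + 0.0521·85 + 0.1144·61 = 77.3826
  x_2 = 0.1164·81 + 0.1736·44 + 1.2007·52 + 0.1090·99 + 0.1889·85 + 0.0794·61 = 111.1930
  x_3 = 0.0498·81 + 0.0847·44 + 0.1248·52 + 1.0945·99 + 0.1400·85 + 0.1629·61 = 144.4433
  x_4 = 0.0730·81 + 0.0514·44 + 0.0660·52 + 0.0397·99 + 1.0627·85 + 0.0389·61 = 108.2515
  x_5 = 0.0818·81 + 0.0604·44 + 0.1560·52 + 0.0862·99 + 0.1529·85 + 1.1402·61 = 108.4732

L[4,2] = 0.0660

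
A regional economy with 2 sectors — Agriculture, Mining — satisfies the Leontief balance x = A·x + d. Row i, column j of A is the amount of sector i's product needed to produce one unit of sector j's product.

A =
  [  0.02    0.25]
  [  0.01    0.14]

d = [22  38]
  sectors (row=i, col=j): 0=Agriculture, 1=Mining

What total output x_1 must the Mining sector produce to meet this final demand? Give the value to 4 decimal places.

44.5793

Form M = I − A:
  [  0.98   -0.25]
  [ -0.01    0.86]
Leontief inverse L = M⁻¹:
  [  1.0234    0.2975]
  [  0.0119    1.1663]
Total output x = L · d:
  x_0 = 1.0234·22 + 0.2975·38 = 33.8213
  x_1 = 0.0119·22 + 1.1663·38 = 44.5793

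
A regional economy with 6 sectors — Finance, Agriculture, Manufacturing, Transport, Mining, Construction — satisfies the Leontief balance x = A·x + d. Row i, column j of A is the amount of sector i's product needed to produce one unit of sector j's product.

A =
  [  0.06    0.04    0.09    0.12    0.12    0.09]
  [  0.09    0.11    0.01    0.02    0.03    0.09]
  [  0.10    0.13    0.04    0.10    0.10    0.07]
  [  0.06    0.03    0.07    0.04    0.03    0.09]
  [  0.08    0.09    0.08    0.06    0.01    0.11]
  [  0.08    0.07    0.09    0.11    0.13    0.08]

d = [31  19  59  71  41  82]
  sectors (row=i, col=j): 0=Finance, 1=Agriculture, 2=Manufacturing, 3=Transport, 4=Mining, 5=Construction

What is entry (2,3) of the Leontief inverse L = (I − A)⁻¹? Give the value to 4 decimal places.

L[2,3] = 0.1690

Form M = I − A:
  [  0.94   -0.04   -0.09   -0.12   -0.12   -0.09]
  [ -0.09    0.89   -0.01   -0.02   -0.03   -0.09]
  [ -0.10   -0.13    0.96   -0.10   -0.10   -0.07]
  [ -0.06   -0.03   -0.07    0.96   -0.03   -0.09]
  [ -0.08   -0.09   -0.08   -0.06    0.99   -0.11]
  [ -0.08   -0.07   -0.09   -0.11   -0.13    0.92]
Leontief inverse L = M⁻¹:
  [  1.1337    0.1122    0.1532    0.1915    0.1850    0.1744]
  [  0.1399    1.1591    0.0505    0.0687    0.0786    0.1470]
  [  0.1747    0.2033    1.1009    0.1690    0.1643    0.1569]
  [  0.1074    0.0767    0.1102    1.0893    0.0782    0.1423]
  [  0.1427    0.1520    0.1300    0.1221    1.0723    0.1789]
  [  0.1593    0.1485    0.1564    0.1859    0.1990    1.1709]
Total output x = L · d:
  x_0 = 1.1337·31 + 0.1122·19 + 0.1532·59 + 0.1915·71 + 0.1850·41 + 0.1744·82 = 81.7989
  x_1 = 0.1399·31 + 1.1591·19 + 0.0505·59 + 0.0687·71 + 0.0786·41 + 0.1470·82 = 49.4959
  x_2 = 0.1747·31 + 0.2033·19 + 1.1009·59 + 0.1690·71 + 0.1643·41 + 0.1569·82 = 105.8311
  x_3 = 0.1074·31 + 0.0767·19 + 0.1102·59 + 1.0893·71 + 0.0782·41 + 0.1423·82 = 103.5022
  x_4 = 0.1427·31 + 0.1520·19 + 0.1300·59 + 0.1221·71 + 1.0723·41 + 0.1789·82 = 82.2780
  x_5 = 0.1593·31 + 0.1485·19 + 0.1564·59 + 0.1859·71 + 0.1990·41 + 1.1709·82 = 134.3639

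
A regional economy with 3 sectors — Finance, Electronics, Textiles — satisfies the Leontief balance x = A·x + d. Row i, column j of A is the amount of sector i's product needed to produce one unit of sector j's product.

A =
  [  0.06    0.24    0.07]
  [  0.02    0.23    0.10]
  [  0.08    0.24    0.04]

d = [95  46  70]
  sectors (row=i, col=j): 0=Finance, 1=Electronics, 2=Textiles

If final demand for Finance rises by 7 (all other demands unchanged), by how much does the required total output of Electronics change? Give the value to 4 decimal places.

Form M = I − A:
  [  0.94   -0.24   -0.07]
  [ -0.02    0.77   -0.10]
  [ -0.08   -0.24    0.96]
Leontief inverse L = M⁻¹:
  [  1.0818    0.3739    0.1178]
  [  0.0411    1.3565    0.1443]
  [  0.1004    0.3703    1.0876]
Total output x = L · d:
  x_0 = 1.0818·95 + 0.3739·46 + 0.1178·70 = 128.2206
  x_1 = 0.0411·95 + 1.3565·46 + 0.1443·70 = 76.4088
  x_2 = 0.1004·95 + 0.3703·46 + 1.0876·70 = 102.7039
Δx_1 = L[1,0] · Δd_0 = 0.0411 · 7 = 0.2880

0.2880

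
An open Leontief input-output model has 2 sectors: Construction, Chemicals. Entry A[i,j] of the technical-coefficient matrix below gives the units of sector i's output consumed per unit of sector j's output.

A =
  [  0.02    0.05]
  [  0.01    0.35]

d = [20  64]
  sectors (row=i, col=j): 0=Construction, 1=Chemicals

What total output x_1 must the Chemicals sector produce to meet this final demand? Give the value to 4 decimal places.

98.8531

Form M = I − A:
  [  0.98   -0.05]
  [ -0.01    0.65]
Leontief inverse L = M⁻¹:
  [  1.0212    0.0786]
  [  0.0157    1.5397]
Total output x = L · d:
  x_0 = 1.0212·20 + 0.0786·64 = 25.4517
  x_1 = 0.0157·20 + 1.5397·64 = 98.8531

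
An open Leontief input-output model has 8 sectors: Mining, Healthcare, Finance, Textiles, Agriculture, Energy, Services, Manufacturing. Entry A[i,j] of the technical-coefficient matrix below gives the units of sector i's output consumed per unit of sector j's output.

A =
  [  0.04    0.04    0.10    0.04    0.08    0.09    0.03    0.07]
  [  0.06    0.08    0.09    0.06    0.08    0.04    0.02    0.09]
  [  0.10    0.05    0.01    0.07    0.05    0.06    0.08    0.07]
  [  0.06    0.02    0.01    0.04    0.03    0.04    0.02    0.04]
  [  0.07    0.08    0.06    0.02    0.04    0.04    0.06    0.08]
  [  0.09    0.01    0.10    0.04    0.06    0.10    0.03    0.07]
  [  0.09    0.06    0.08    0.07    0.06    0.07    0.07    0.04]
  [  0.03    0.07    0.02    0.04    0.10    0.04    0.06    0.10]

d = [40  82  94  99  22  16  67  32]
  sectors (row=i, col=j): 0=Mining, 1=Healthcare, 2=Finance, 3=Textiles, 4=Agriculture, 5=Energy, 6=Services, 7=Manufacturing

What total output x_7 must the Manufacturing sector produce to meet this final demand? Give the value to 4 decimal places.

Form M = I − A:
  [  0.96   -0.04   -0.10   -0.04   -0.08   -0.09   -0.03   -0.07]
  [ -0.06    0.92   -0.09   -0.06   -0.08   -0.04   -0.02   -0.09]
  [ -0.10   -0.05    0.99   -0.07   -0.05   -0.06   -0.08   -0.07]
  [ -0.06   -0.02   -0.01    0.96   -0.03   -0.04   -0.02   -0.04]
  [ -0.07   -0.08   -0.06   -0.02    0.96   -0.04   -0.06   -0.08]
  [ -0.09   -0.01   -0.10   -0.04   -0.06    0.90   -0.03   -0.07]
  [ -0.09   -0.06   -0.08   -0.07   -0.06   -0.07    0.93   -0.04]
  [ -0.03   -0.07   -0.02   -0.04   -0.10   -0.04   -0.06    0.90]
Leontief inverse L = M⁻¹:
  [  1.1031    0.0869    0.1521    0.0826    0.1377    0.1460    0.0747    0.1369]
  [  0.1227    1.1323    0.1432    0.1048    0.1422    0.0954    0.0656    0.1615]
  [  0.1585    0.0961    1.0668    0.1119    0.1091    0.1164    0.1208    0.1340]
  [  0.0903    0.0435    0.0394    1.0613    0.0611    0.0700    0.0411    0.0743]
  [  0.1259    0.1267    0.1116    0.0613    1.0973    0.0913    0.1007    0.1430]
  [  0.1536    0.0553    0.1547    0.0832    0.1196    1.1602    0.0752    0.1374]
  [  0.1585    0.1105    0.1406    0.1179    0.1230    0.1326    1.1167    0.1104]
  [  0.0852    0.1189    0.0703    0.0789    0.1562    0.0885    0.1011    1.1639]
Total output x = L · d:
  x_0 = 1.1031·40 + 0.0869·82 + 0.1521·94 + 0.0826·99 + 0.1377·22 + 0.1460·16 + 0.0747·67 + 0.1369·32 = 88.4714
  x_1 = 0.1227·40 + 1.1323·82 + 0.1432·94 + 0.1048·99 + 0.1422·22 + 0.0954·16 + 0.0656·67 + 0.1615·32 = 135.8123
  x_2 = 0.1585·40 + 0.0961·82 + 1.0668·94 + 0.1119·99 + 0.1091·22 + 0.1164·16 + 0.1208·67 + 0.1340·32 = 142.2270
  x_3 = 0.0903·40 + 0.0435·82 + 0.0394·94 + 1.0613·99 + 0.0611·22 + 0.0700·16 + 0.0411·67 + 0.0743·32 = 123.5465
  x_4 = 0.1259·40 + 0.1267·82 + 0.1116·94 + 0.0613·99 + 1.0973·22 + 0.0913·16 + 0.1007·67 + 0.1430·32 = 68.9059
  x_5 = 0.1536·40 + 0.0553·82 + 0.1547·94 + 0.0832·99 + 0.1196·22 + 1.1602·16 + 0.0752·67 + 0.1374·32 = 64.0833
  x_6 = 0.1585·40 + 0.1105·82 + 0.1406·94 + 0.1179·99 + 0.1230·22 + 0.1326·16 + 1.1167·67 + 0.1104·32 = 123.4580
  x_7 = 0.0852·40 + 0.1189·82 + 0.0703·94 + 0.0789·99 + 0.1562·22 + 0.0885·16 + 0.1011·67 + 1.1639·32 = 76.4542

76.4542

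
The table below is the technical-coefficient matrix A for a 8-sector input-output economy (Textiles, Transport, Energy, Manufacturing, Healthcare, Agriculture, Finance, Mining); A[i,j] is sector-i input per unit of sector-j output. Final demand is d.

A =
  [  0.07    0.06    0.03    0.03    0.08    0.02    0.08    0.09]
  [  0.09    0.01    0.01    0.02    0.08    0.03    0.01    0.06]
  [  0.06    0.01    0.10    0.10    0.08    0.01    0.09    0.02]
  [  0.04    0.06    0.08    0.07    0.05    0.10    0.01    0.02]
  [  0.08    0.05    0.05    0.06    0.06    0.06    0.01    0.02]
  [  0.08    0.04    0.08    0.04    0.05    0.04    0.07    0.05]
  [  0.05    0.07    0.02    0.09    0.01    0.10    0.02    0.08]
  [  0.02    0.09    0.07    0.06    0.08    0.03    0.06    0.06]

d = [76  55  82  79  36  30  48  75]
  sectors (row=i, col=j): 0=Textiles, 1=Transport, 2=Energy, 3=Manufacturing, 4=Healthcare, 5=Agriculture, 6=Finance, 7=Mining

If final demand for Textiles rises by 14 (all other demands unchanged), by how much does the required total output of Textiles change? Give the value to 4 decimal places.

Form M = I − A:
  [  0.93   -0.06   -0.03   -0.03   -0.08   -0.02   -0.08   -0.09]
  [ -0.09    0.99   -0.01   -0.02   -0.08   -0.03   -0.01   -0.06]
  [ -0.06   -0.01    0.90   -0.10   -0.08   -0.01   -0.09   -0.02]
  [ -0.04   -0.06   -0.08    0.93   -0.05   -0.10   -0.01   -0.02]
  [ -0.08   -0.05   -0.05   -0.06    0.94   -0.06   -0.01   -0.02]
  [ -0.08   -0.04   -0.08   -0.04   -0.05    0.96   -0.07   -0.05]
  [ -0.05   -0.07   -0.02   -0.09   -0.01   -0.10    0.98   -0.08]
  [ -0.02   -0.09   -0.07   -0.06   -0.08   -0.03   -0.06    0.94]
Leontief inverse L = M⁻¹:
  [  1.1181    0.1021    0.0704    0.0762    0.1295    0.0592    0.1132    0.1322]
  [  0.1237    1.0396    0.0390    0.0495    0.1157    0.0543    0.0353    0.0884]
  [  0.1094    0.0504    1.1484    0.1546    0.1287    0.0548    0.1252    0.0577]
  [  0.0885    0.0925    0.1255    1.1135    0.0975    0.1345    0.0450    0.0538]
  [  0.1239    0.0815    0.0882    0.0977    1.1038    0.0911    0.0410    0.0528]
  [  0.1283    0.0787    0.1236    0.0880    0.0990    1.0774    0.1070    0.0903]
  [  0.0963    0.1083    0.0642    0.1317    0.0585    0.1370    1.0543    0.1186]
  [  0.0702    0.1277    0.1143    0.1085    0.1305    0.0700    0.0922    1.0978]
Total output x = L · d:
  x_0 = 1.1181·76 + 0.1021·55 + 0.0704·82 + 0.0762·79 + 0.1295·36 + 0.0592·30 + 0.1132·48 + 0.1322·75 = 124.1760
  x_1 = 0.1237·76 + 1.0396·55 + 0.0390·82 + 0.0495·79 + 0.1157·36 + 0.0543·30 + 0.0353·48 + 0.0884·75 = 87.7982
  x_2 = 0.1094·76 + 0.0504·55 + 1.1484·82 + 0.1546·79 + 0.1287·36 + 0.0548·30 + 0.1252·48 + 0.0577·75 = 134.0837
  x_3 = 0.0885·76 + 0.0925·55 + 0.1255·82 + 1.1135·79 + 0.0975·36 + 0.1345·30 + 0.0450·48 + 0.0538·75 = 123.8113
  x_4 = 0.1239·76 + 0.0815·55 + 0.0882·82 + 0.0977·79 + 1.1038·36 + 0.0911·30 + 0.0410·48 + 0.0528·75 = 77.2537
  x_5 = 0.1283·76 + 0.0787·55 + 0.1236·82 + 0.0880·79 + 0.0990·36 + 1.0774·30 + 0.1070·48 + 0.0903·75 = 78.9649
  x_6 = 0.0963·76 + 0.1083·55 + 0.0642·82 + 0.1317·79 + 0.0585·36 + 0.1370·30 + 1.0543·48 + 0.1186·75 = 94.6502
  x_7 = 0.0702·76 + 0.1277·55 + 0.1143·82 + 0.1085·79 + 0.1305·36 + 0.0700·30 + 0.0922·48 + 1.0978·75 = 123.8597
Δx_0 = L[0,0] · Δd_0 = 1.1181 · 14 = 15.6538

15.6538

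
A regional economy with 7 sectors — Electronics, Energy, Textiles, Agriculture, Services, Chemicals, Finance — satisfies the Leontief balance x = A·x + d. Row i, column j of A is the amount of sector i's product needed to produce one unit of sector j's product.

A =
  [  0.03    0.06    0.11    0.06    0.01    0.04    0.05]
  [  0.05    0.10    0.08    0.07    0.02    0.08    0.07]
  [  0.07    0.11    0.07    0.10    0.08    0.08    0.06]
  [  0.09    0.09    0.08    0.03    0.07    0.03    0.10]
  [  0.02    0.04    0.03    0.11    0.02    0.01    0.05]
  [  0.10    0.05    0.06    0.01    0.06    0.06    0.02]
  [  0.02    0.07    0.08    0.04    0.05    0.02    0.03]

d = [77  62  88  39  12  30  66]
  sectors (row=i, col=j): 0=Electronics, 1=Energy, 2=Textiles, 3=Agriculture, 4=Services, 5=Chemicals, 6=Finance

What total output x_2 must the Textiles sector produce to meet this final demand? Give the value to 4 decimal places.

140.6957

Form M = I − A:
  [  0.97   -0.06   -0.11   -0.06   -0.01   -0.04   -0.05]
  [ -0.05    0.90   -0.08   -0.07   -0.02   -0.08   -0.07]
  [ -0.07   -0.11    0.93   -0.10   -0.08   -0.08   -0.06]
  [ -0.09   -0.09   -0.08    0.97   -0.07   -0.03   -0.10]
  [ -0.02   -0.04   -0.03   -0.11    0.98   -0.01   -0.05]
  [ -0.10   -0.05   -0.06   -0.01   -0.06    0.94   -0.02]
  [ -0.02   -0.07   -0.08   -0.04   -0.05   -0.02    0.97]
Leontief inverse L = M⁻¹:
  [  1.0677    0.1132    0.1582    0.0997    0.0422    0.0740    0.0870]
  [  0.0973    1.1650    0.1415    0.1173    0.0581    0.1221    0.1154]
  [  0.1247    0.1853    1.1418    0.1589    0.1233    0.1271    0.1158]
  [  0.1311    0.1543    0.1424    1.0835    0.1052    0.0696    0.1453]
  [  0.0482    0.0796    0.0671    0.1377    1.0439    0.0318    0.0810]
  [  0.1323    0.0950    0.1056    0.0489    0.0848    1.0901    0.0521]
  [  0.0499    0.1141    0.1191    0.0764    0.0751    0.0478    1.0618]
Total output x = L · d:
  x_0 = 1.0677·77 + 0.1132·62 + 0.1582·88 + 0.0997·39 + 0.0422·12 + 0.0740·30 + 0.0870·66 = 115.5135
  x_1 = 0.0973·77 + 1.1650·62 + 0.1415·88 + 0.1173·39 + 0.0581·12 + 0.1221·30 + 0.1154·66 = 108.7265
  x_2 = 0.1247·77 + 0.1853·62 + 1.1418·88 + 0.1589·39 + 0.1233·12 + 0.1271·30 + 0.1158·66 = 140.6957
  x_3 = 0.1311·77 + 0.1543·62 + 0.1424·88 + 1.0835·39 + 0.1052·12 + 0.0696·30 + 0.1453·66 = 87.3846
  x_4 = 0.0482·77 + 0.0796·62 + 0.0671·88 + 0.1377·39 + 1.0439·12 + 0.0318·30 + 0.0810·66 = 38.7520
  x_5 = 0.1323·77 + 0.0950·62 + 0.1056·88 + 0.0489·39 + 0.0848·12 + 1.0901·30 + 0.0521·66 = 64.4302
  x_6 = 0.0499·77 + 0.1141·62 + 0.1191·88 + 0.0764·39 + 0.0751·12 + 0.0478·30 + 1.0618·66 = 96.8024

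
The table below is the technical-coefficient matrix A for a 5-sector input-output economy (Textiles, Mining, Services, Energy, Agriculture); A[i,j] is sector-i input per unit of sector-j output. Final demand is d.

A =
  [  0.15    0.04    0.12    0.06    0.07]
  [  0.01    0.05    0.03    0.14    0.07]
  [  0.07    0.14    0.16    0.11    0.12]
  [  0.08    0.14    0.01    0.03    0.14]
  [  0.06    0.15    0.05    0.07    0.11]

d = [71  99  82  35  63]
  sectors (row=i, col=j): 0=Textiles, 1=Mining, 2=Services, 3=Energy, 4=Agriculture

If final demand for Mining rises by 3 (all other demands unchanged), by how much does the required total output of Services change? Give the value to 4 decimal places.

Form M = I − A:
  [  0.85   -0.04   -0.12   -0.06   -0.07]
  [ -0.01    0.95   -0.03   -0.14   -0.07]
  [ -0.07   -0.14    0.84   -0.11   -0.12]
  [ -0.08   -0.14   -0.01    0.97   -0.14]
  [ -0.06   -0.15   -0.05   -0.07    0.89]
Leontief inverse L = M⁻¹:
  [  1.2158    0.1211    0.1884    0.1249    0.1502]
  [  0.0433    1.1088    0.0554    0.1781    0.1261]
  [  0.1399    0.2540    1.2356    0.2020    0.2294]
  [  0.1234    0.2052    0.0500    1.0886    0.2038]
  [  0.1068    0.2254    0.0954    0.1354    1.1839]
Total output x = L · d:
  x_0 = 1.2158·71 + 0.1211·99 + 0.1884·82 + 0.1249·35 + 0.1502·63 = 127.5912
  x_1 = 0.0433·71 + 1.1088·99 + 0.0554·82 + 0.1781·35 + 0.1261·63 = 131.5610
  x_2 = 0.1399·71 + 0.2540·99 + 1.2356·82 + 0.2020·35 + 0.2294·63 = 157.9148
  x_3 = 0.1234·71 + 0.2052·99 + 0.0500·82 + 1.0886·35 + 0.2038·63 = 84.1153
  x_4 = 0.1068·71 + 0.2254·99 + 0.0954·82 + 0.1354·35 + 1.1839·63 = 117.0488
Δx_2 = L[2,1] · Δd_1 = 0.2540 · 3 = 0.7619

0.7619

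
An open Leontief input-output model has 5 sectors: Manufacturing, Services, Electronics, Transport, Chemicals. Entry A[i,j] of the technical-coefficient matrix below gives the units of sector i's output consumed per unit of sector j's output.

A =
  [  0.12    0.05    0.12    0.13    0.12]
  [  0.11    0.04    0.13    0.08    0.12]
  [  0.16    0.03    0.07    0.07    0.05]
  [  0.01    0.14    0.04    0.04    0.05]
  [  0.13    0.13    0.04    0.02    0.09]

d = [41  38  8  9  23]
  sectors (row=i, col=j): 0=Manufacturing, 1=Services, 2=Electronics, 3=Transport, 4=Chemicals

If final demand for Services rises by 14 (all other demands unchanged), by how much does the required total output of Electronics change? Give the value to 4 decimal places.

Form M = I − A:
  [  0.88   -0.05   -0.12   -0.13   -0.12]
  [ -0.11    0.96   -0.13   -0.08   -0.12]
  [ -0.16   -0.03    0.93   -0.07   -0.05]
  [ -0.01   -0.14   -0.04    0.96   -0.05]
  [ -0.13   -0.13   -0.04   -0.02    0.91]
Leontief inverse L = M⁻¹:
  [  1.2182    0.1245    0.1914    0.1934    0.1982]
  [  0.2032    1.1042    0.1947    0.1377    0.1907]
  [  0.2324    0.0801    1.1264    0.1226    0.1098]
  [  0.0632    0.1752    0.0829    1.0728    0.0949]
  [  0.2147    0.1829    0.1065    0.0763    1.1614]
Total output x = L · d:
  x_0 = 1.2182·41 + 0.1245·38 + 0.1914·8 + 0.1934·9 + 0.1982·23 = 62.5077
  x_1 = 0.2032·41 + 1.1042·38 + 0.1947·8 + 0.1377·9 + 0.1907·23 = 57.4725
  x_2 = 0.2324·41 + 0.0801·38 + 1.1264·8 + 0.1226·9 + 0.1098·23 = 25.2128
  x_3 = 0.0632·41 + 0.1752·38 + 0.0829·8 + 1.0728·9 + 0.0949·23 = 21.7498
  x_4 = 0.2147·41 + 0.1829·38 + 0.1065·8 + 0.0763·9 + 1.1614·23 = 44.0010
Δx_2 = L[2,1] · Δd_1 = 0.0801 · 14 = 1.1208

1.1208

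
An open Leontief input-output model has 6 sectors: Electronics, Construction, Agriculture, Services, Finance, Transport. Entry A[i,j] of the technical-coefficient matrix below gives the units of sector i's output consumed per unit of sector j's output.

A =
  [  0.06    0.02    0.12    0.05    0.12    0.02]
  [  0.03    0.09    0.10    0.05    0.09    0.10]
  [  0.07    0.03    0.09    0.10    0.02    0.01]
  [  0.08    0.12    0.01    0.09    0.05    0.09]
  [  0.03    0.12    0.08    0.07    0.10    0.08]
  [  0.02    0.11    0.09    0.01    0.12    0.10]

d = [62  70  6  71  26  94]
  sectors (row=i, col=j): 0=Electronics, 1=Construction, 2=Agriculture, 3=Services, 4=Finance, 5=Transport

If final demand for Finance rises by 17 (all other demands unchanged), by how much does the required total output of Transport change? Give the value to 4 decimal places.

Form M = I − A:
  [  0.94   -0.02   -0.12   -0.05   -0.12   -0.02]
  [ -0.03    0.91   -0.10   -0.05   -0.09   -0.10]
  [ -0.07   -0.03    0.91   -0.10   -0.02   -0.01]
  [ -0.08   -0.12   -0.01    0.91   -0.05   -0.09]
  [ -0.03   -0.12   -0.08   -0.07    0.90   -0.08]
  [ -0.02   -0.11   -0.09   -0.01   -0.12    0.90]
Leontief inverse L = M⁻¹:
  [  1.0940    0.0722    0.1741    0.0969    0.1702    0.0591]
  [  0.0660    1.1581    0.1660    0.0991    0.1546    0.1556]
  [  0.1010    0.0706    1.1308    0.1387    0.0589    0.0418]
  [  0.1149    0.1881    0.0734    1.1344    0.1186    0.1482]
  [  0.0679    0.1936    0.1482    0.1221    1.1684    0.1407]
  [  0.0528    0.1781    0.1578    0.0570    0.1857    1.1560]
Total output x = L · d:
  x_0 = 1.0940·62 + 0.0722·70 + 0.1741·6 + 0.0969·71 + 0.1702·26 + 0.0591·94 = 90.7891
  x_1 = 0.0660·62 + 1.1581·70 + 0.1660·6 + 0.0991·71 + 0.1546·26 + 0.1556·94 = 111.8391
  x_2 = 0.1010·62 + 0.0706·70 + 1.1308·6 + 0.1387·71 + 0.0589·26 + 0.0418·94 = 33.2968
  x_3 = 0.1149·62 + 0.1881·70 + 0.0734·6 + 1.1344·71 + 0.1186·26 + 0.1482·94 = 118.2896
  x_4 = 0.0679·62 + 0.1936·70 + 0.1482·6 + 0.1221·71 + 1.1684·26 + 0.1407·94 = 70.9187
  x_5 = 0.0528·62 + 0.1781·70 + 0.1578·6 + 0.0570·71 + 0.1857·26 + 1.1560·94 = 134.2310
Δx_5 = L[5,4] · Δd_4 = 0.1857 · 17 = 3.1563

3.1563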